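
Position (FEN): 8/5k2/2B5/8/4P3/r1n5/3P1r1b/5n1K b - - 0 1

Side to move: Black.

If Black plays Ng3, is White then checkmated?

yes

After Ng3: white king on h1; in check: yes, from the black knight on g3.
King squares — g1: attacked by Bh2; g2: attacked by Rf2; h2: attacked by Rf2.
White has no legal moves → checkmate.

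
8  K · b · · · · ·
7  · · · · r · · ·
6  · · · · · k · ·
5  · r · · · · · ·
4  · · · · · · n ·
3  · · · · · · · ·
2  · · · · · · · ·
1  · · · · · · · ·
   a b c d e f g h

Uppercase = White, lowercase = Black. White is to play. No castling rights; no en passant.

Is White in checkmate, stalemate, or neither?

stalemate

White to move; white king on a8.
In check: no.
King squares — a7: attacked by Re7; b7: attacked by Rb5; b8: attacked by Rb5.
Legal moves for White: none.
Not in check and no legal moves → stalemate.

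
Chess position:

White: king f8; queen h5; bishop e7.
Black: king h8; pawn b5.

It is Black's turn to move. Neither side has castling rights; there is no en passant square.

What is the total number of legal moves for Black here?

Black to move; king on h8.
In check: yes, from the white queen on h5.
Legal moves: none.
Count: 0.

0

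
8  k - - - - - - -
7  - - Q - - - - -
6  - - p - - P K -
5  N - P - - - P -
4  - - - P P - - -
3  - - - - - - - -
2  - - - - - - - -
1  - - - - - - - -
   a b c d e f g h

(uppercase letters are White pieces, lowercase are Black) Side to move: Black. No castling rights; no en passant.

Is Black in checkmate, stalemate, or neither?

Black to move; black king on a8.
In check: no.
King squares — a7: attacked by Qc7; b7: attacked by Na5; b8: attacked by Qc7.
Legal moves for Black: none.
Not in check and no legal moves → stalemate.

stalemate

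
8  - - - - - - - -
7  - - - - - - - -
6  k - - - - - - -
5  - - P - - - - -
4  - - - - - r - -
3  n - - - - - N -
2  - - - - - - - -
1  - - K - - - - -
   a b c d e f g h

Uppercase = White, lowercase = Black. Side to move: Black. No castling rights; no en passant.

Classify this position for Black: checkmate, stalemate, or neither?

neither

Black to move; black king on a6.
In check: no.
Legal moves for Black include: Kb7, Ka7, Kb5, Ka5, Rf8, Rf7, Rf6, Rf5, Rh4, Rg4, Re4, Rd4, Rc4+, Rb4, Ra4, Rf3, Rf2, Rf1+, ... (list truncated; more exist).
Black has legal moves and is not in check → neither.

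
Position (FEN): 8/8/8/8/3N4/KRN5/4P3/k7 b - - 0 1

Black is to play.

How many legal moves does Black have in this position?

Black to move; king on a1.
In check: no.
Legal moves: none.
Count: 0.

0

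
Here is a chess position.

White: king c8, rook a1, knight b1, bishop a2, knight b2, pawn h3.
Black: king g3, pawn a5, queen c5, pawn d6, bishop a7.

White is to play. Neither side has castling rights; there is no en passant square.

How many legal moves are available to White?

3

White to move; king on c8.
In check: yes, from the black queen on c5.
Legal moves: Kd8, Kd7, Kb7.
Count: 3.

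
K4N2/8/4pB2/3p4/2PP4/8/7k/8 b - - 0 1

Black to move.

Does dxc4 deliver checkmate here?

After dxc4: white king on a8; in check: no.
White is not in check, so this cannot be checkmate.

no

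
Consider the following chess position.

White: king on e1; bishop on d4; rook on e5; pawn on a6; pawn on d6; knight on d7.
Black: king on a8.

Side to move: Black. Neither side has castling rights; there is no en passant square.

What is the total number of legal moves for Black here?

Black to move; king on a8.
In check: no.
Legal moves: none.
Count: 0.

0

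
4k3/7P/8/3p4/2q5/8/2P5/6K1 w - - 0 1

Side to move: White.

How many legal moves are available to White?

9

White to move; king on g1.
In check: no.
Legal moves: Kh2, Kg2, Kf2, Kh1, h8=Q+, h8=R+, h8=B, h8=N, c3.
Count: 9.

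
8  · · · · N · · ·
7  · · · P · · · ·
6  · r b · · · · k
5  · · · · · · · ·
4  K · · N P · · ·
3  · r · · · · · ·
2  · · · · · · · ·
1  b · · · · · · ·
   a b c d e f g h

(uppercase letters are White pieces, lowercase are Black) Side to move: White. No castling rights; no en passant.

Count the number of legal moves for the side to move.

White to move; king on a4.
In check: yes, from the black bishop on c6.
Legal moves: Ka5, Nxc6, Nb5.
Count: 3.

3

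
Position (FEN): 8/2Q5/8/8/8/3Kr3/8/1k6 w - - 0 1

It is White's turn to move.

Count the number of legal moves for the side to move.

White to move; king on d3.
In check: yes, from the black rook on e3.
Legal moves: Kd4, Kc4, Kxe3, Kd2.
Count: 4.

4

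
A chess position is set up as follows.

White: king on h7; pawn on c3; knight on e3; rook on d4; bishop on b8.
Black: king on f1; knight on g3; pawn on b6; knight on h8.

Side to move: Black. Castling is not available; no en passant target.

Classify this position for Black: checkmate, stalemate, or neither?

neither

Black to move; black king on f1.
In check: yes, from the white knight on e3.
King squares — e1: available; g1: available; e2: available; f2: available; g2: attacked by Ne3.
Legal moves for Black: Kf2, Ke2, Kg1, Ke1.
Black is in check but has 4 legal moves → neither.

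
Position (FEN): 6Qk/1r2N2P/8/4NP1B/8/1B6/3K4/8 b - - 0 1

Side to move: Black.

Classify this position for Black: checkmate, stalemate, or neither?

Black to move; black king on h8.
In check: yes, from the white queen on g8.
King squares — g7: attacked by Qg8; h7: attacked by Qg8; g8: attacked by Bb3.
Legal moves for Black: none.
In check with no legal moves → checkmate.

checkmate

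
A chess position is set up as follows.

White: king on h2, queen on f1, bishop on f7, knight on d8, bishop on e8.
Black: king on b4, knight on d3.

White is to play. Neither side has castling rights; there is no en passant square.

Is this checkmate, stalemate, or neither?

neither

White to move; white king on h2.
In check: no.
Legal moves for White include: Bd7, Bc6, Bb5, Ba4, Nb7, Ne6, Nc6+, Bg8, Bg6, Be6, Bh5, Bd5, Bc4, Bb3, Ba2, Kh3, Kg3, Kg2, ... (list truncated; more exist).
White has legal moves and is not in check → neither.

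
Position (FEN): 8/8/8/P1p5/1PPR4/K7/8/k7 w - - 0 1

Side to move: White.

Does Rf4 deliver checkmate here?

After Rf4: black king on a1; in check: no.
Black is not in check, so this cannot be checkmate.

no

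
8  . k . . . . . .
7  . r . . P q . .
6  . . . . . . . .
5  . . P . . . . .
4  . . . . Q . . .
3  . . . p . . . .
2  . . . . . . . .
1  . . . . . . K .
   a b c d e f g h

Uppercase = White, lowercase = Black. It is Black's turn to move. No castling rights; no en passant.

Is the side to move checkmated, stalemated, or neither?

neither

Black to move; black king on b8.
In check: no.
Legal moves for Black include: Kc8, Ka8, Kc7, Ka7, Qg8+, Qf8, Qe8, Qh7, Qg7+, Qxe7, Qg6+, Qf6, Qe6, Qh5, Qf5, Qd5, Qf4, Qc4, ... (list truncated; more exist).
Black has legal moves and is not in check → neither.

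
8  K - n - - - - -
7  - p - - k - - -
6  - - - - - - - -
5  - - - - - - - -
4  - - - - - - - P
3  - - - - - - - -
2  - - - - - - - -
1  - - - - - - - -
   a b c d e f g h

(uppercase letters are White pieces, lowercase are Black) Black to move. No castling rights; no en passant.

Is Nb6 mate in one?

After Nb6: white king on a8; in check: yes, from the black knight on b6.
White has 3 legal replies: Kb8, Kxb7, Ka7.
In check but a legal move exists → not checkmate.

no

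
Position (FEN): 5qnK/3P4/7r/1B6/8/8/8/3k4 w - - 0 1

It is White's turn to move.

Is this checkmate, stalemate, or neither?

checkmate

White to move; white king on h8.
In check: yes, from the black rook on h6.
King squares — g7: attacked by Qf8; h7: attacked by Rh6; g8: attacked by Qf8.
Legal moves for White: none.
In check with no legal moves → checkmate.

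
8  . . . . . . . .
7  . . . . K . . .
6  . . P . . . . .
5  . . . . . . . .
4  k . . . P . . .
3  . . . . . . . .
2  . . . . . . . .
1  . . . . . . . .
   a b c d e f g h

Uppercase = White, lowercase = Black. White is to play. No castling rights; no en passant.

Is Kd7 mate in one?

After Kd7: black king on a4; in check: no.
Black is not in check, so this cannot be checkmate.

no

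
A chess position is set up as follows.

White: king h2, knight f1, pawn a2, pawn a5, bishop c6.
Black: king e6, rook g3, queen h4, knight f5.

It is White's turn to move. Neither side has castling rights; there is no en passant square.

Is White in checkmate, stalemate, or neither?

checkmate

White to move; white king on h2.
In check: yes, from the black queen on h4.
King squares — g1: attacked by Rg3; h1: attacked by Qh4; g2: attacked by Rg3; g3: attacked by Qh4; h3: attacked by Rg3.
Legal moves for White: none.
In check with no legal moves → checkmate.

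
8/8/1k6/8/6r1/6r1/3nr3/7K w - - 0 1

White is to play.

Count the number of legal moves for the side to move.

White to move; king on h1.
In check: no.
Legal moves: none.
Count: 0.

0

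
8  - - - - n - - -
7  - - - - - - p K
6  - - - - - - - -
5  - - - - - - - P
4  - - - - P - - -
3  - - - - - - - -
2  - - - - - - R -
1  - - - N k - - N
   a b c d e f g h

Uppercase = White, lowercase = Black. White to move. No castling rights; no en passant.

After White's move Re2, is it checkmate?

After Re2: black king on e1; in check: yes, from the white rook on e2.
Black has 3 legal replies: Kxe2, Kf1, Kxd1.
In check but a legal move exists → not checkmate.

no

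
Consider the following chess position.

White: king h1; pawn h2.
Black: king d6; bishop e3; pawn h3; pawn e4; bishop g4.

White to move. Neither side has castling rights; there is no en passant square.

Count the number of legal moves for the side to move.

0

White to move; king on h1.
In check: no.
Legal moves: none.
Count: 0.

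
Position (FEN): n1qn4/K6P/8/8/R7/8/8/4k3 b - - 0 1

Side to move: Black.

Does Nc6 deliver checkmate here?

After Nc6: white king on a7; in check: yes, from the black knight on c6.
King squares — a6: attacked by Qc8; b6: attacked by Na8; b7: attacked by Qc8; a8: attacked by Qc8; b8: attacked by Nc6.
White has no legal moves → checkmate.

yes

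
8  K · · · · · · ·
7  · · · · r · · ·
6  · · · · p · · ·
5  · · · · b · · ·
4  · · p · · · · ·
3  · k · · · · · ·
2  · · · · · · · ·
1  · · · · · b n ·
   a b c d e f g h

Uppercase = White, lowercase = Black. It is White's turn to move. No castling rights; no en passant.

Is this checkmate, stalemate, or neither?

White to move; white king on a8.
In check: no.
King squares — a7: attacked by Re7; b7: attacked by Re7; b8: attacked by Be5.
Legal moves for White: none.
Not in check and no legal moves → stalemate.

stalemate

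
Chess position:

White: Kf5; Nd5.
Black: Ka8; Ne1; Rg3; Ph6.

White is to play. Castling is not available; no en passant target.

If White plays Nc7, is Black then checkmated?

no

After Nc7: black king on a8; in check: yes, from the white knight on c7.
Black has 3 legal replies: Kb8, Kb7, Ka7.
In check but a legal move exists → not checkmate.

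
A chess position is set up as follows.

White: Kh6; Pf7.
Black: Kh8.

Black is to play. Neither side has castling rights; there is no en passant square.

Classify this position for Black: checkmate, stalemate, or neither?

stalemate

Black to move; black king on h8.
In check: no.
King squares — g7: attacked by Kh6; h7: attacked by Kh6; g8: attacked by Pf7.
Legal moves for Black: none.
Not in check and no legal moves → stalemate.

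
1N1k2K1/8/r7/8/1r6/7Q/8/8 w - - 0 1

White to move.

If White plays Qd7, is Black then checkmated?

yes

After Qd7: black king on d8; in check: yes, from the white queen on d7.
King squares — c7: attacked by Qd7; d7: attacked by Nb8; e7: attacked by Qd7; c8: attacked by Qd7; e8: attacked by Qd7.
Black has no legal moves → checkmate.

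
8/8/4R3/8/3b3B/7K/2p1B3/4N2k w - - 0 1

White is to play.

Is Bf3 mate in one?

no

After Bf3: black king on h1; in check: yes, from the white bishop on f3.
Black has 1 legal reply: Kg1.
In check but a legal move exists → not checkmate.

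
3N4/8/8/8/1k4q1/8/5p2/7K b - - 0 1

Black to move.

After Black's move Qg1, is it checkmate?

After Qg1: white king on h1; in check: yes, from the black queen on g1.
King squares — g1: attacked by Pf2; g2: attacked by Qg1; h2: attacked by Qg1.
White has no legal moves → checkmate.

yes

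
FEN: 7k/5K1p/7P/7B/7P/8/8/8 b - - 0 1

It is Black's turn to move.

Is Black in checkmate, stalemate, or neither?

Black to move; black king on h8.
In check: no.
King squares — g7: attacked by Ph6; h7: own pawn; g8: attacked by Kf7.
Legal moves for Black: none.
Not in check and no legal moves → stalemate.

stalemate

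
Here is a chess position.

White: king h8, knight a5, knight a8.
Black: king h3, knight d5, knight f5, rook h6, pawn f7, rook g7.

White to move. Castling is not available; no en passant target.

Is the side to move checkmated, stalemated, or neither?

checkmate

White to move; white king on h8.
In check: yes, from the black rook on h6.
King squares — g7: attacked by Nf5; h7: attacked by Rh6; g8: attacked by Rg7.
Legal moves for White: none.
In check with no legal moves → checkmate.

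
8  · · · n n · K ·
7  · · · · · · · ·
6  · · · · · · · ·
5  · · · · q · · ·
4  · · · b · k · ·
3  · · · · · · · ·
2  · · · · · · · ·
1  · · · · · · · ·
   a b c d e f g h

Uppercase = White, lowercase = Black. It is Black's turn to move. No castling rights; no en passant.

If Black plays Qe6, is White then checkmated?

no

After Qe6: white king on g8; in check: yes, from the black queen on e6.
White has 2 legal replies: Kf8, Kh7.
In check but a legal move exists → not checkmate.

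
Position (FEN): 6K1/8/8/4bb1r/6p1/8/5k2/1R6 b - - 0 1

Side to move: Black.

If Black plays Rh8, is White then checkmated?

no

After Rh8: white king on g8; in check: yes, from the black rook on h8.
White has 1 legal reply: Kf7.
In check but a legal move exists → not checkmate.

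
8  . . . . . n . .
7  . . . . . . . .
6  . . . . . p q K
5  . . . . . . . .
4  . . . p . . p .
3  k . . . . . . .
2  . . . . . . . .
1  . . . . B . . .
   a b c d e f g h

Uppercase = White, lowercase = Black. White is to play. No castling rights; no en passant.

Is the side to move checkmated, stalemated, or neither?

checkmate

White to move; white king on h6.
In check: yes, from the black queen on g6.
King squares — g5: attacked by Pf6; h5: attacked by Qg6; g6: attacked by Nf8; g7: attacked by Qg6; h7: attacked by Qg6.
Legal moves for White: none.
In check with no legal moves → checkmate.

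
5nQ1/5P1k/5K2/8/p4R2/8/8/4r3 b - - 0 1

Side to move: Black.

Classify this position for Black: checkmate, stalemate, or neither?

Black to move; black king on h7.
In check: yes, from the white queen on g8.
King squares — g6: attacked by Kf6; h6: available; g7: attacked by Kf6; g8: attacked by Pf7; h8: attacked by Qg8.
Legal moves for Black: Kh6.
Black is in check but has 1 legal move → neither.

neither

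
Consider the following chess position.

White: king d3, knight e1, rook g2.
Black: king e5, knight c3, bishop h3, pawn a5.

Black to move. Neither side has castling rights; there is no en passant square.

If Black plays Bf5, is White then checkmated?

After Bf5: white king on d3; in check: yes, from the black bishop on f5.
White has 4 legal replies: Kc4, Ke3, Kxc3, Kd2.
In check but a legal move exists → not checkmate.

no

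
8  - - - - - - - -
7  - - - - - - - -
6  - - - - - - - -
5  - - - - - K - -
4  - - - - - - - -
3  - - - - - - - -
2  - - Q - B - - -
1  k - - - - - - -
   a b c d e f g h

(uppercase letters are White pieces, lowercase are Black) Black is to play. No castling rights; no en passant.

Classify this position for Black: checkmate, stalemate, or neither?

stalemate

Black to move; black king on a1.
In check: no.
King squares — b1: attacked by Qc2; a2: attacked by Qc2; b2: attacked by Qc2.
Legal moves for Black: none.
Not in check and no legal moves → stalemate.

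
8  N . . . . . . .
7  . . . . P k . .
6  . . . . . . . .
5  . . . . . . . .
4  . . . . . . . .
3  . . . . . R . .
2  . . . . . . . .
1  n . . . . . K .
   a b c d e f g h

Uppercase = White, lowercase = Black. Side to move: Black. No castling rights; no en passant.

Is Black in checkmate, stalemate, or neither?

neither

Black to move; black king on f7.
In check: yes, from the white rook on f3.
Legal moves for Black: Kg8, Ke8, Kg7, Kxe7, Kg6, Ke6.
Black is in check but has 6 legal moves → neither.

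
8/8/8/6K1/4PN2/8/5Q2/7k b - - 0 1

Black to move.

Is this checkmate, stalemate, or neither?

stalemate

Black to move; black king on h1.
In check: no.
King squares — g1: attacked by Qf2; g2: attacked by Qf2; h2: attacked by Qf2.
Legal moves for Black: none.
Not in check and no legal moves → stalemate.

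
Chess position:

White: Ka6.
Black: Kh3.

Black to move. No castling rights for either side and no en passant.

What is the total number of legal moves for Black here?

5

Black to move; king on h3.
In check: no.
Legal moves: Kh4, Kg4, Kg3, Kh2, Kg2.
Count: 5.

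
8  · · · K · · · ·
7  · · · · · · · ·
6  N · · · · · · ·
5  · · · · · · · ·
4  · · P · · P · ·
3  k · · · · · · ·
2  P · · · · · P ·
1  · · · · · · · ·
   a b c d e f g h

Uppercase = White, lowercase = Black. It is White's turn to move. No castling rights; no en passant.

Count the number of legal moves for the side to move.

White to move; king on d8.
In check: no.
Legal moves: Ke8, Kc8, Ke7, Kd7, Kc7, Nb8, Nc7, Nc5, Nb4, f5, c5, g3, g4.
Count: 13.

13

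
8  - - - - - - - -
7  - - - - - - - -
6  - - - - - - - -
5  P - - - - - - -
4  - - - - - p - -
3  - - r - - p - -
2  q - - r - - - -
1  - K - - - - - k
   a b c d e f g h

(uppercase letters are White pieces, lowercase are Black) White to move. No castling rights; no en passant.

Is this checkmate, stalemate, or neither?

White to move; white king on b1.
In check: yes, from the black queen on a2.
King squares — a1: attacked by Qa2; c1: attacked by Rc3; a2: attacked by Rd2; b2: attacked by Qa2; c2: attacked by Qa2.
Legal moves for White: none.
In check with no legal moves → checkmate.

checkmate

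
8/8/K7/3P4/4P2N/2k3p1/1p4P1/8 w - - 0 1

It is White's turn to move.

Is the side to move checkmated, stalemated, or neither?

White to move; white king on a6.
In check: no.
Legal moves for White: Kb7, Ka7, Kb6, Kb5, Ka5, Ng6, Nf5, Nf3, d6, e5.
White has 10 legal moves and is not in check → neither.

neither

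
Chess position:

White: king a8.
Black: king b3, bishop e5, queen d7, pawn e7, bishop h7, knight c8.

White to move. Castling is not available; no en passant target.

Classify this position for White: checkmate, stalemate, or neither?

White to move; white king on a8.
In check: no.
King squares — a7: attacked by Qd7; b7: attacked by Qd7; b8: attacked by Be5.
Legal moves for White: none.
Not in check and no legal moves → stalemate.

stalemate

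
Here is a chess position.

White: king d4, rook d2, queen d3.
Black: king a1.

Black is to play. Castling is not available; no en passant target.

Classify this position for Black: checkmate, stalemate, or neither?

stalemate

Black to move; black king on a1.
In check: no.
King squares — b1: attacked by Qd3; a2: attacked by Rd2; b2: attacked by Rd2.
Legal moves for Black: none.
Not in check and no legal moves → stalemate.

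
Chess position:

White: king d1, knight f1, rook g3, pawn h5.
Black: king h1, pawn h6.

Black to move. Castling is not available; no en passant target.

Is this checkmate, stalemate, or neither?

Black to move; black king on h1.
In check: no.
King squares — g1: attacked by Rg3; g2: attacked by Rg3; h2: attacked by Nf1.
Legal moves for Black: none.
Not in check and no legal moves → stalemate.

stalemate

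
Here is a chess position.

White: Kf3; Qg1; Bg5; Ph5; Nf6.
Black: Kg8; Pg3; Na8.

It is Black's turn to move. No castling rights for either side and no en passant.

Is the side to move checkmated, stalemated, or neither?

neither

Black to move; black king on g8.
In check: yes, from the white knight on f6.
King squares — f7: available; g7: available; h7: attacked by Nf6; f8: available; h8: available.
Legal moves for Black: Kh8, Kf8, Kg7, Kf7.
Black is in check but has 4 legal moves → neither.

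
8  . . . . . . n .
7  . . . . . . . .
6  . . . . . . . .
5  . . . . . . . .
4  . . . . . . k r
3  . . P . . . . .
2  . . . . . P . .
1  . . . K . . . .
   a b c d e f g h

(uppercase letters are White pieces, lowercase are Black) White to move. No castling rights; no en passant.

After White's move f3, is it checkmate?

After f3: black king on g4; in check: yes, from the white pawn on f3.
Black has 7 legal replies: Kh5, Kg5, Kf5, Kf4, Kh3, Kg3, Kxf3.
In check but a legal move exists → not checkmate.

no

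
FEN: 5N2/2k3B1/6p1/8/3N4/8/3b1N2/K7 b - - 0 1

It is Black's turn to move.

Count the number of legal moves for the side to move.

16

Black to move; king on c7.
In check: no.
Legal moves: Kd8, Kc8, Kb8, Kb7, Kd6, Kb6, Bh6, Bg5, Ba5, Bf4, Bb4, Be3, Bc3+, Be1, Bc1, g5.
Count: 16.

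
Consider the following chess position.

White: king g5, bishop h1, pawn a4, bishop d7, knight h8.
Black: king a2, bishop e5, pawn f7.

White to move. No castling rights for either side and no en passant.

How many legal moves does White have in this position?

White to move; king on g5.
In check: no.
Legal moves: Nxf7, Ng6, Be8, Bc8, Be6+, Bdc6, Bf5, Bb5, Bg4, Bh3, Kh6, Kh5, Kf5, Kh4, Kg4, Ba8, Bb7, Bhc6, Bd5+, Be4, Bf3, Bg2, a5.
Count: 23.

23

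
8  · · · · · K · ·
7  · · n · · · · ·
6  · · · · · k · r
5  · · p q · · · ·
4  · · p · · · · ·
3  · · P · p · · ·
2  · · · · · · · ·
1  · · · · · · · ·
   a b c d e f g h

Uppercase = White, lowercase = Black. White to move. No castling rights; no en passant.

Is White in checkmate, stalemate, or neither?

White to move; white king on f8.
In check: no.
King squares — e7: attacked by Kf6; f7: attacked by Qd5; g7: attacked by Kf6; e8: attacked by Nc7; g8: attacked by Qd5.
Legal moves for White: none.
Not in check and no legal moves → stalemate.

stalemate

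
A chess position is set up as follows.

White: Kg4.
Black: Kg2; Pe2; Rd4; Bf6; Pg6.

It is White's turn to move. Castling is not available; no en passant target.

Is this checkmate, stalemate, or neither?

White to move; white king on g4.
In check: yes, from the black rook on d4.
King squares — f3: attacked by Kg2; g3: attacked by Kg2; h3: attacked by Kg2; f4: attacked by Rd4; h4: attacked by Rd4; f5: attacked by Pg6; g5: attacked by Bf6; h5: attacked by Pg6.
Legal moves for White: none.
In check with no legal moves → checkmate.

checkmate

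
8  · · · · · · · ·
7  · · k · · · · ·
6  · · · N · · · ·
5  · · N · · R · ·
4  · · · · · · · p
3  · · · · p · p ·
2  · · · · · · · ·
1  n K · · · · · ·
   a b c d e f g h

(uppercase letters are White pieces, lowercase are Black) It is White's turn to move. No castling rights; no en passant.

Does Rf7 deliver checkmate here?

no

After Rf7: black king on c7; in check: yes, from the white rook on f7.
Black has 5 legal replies: Kd8, Kb8, Kxd6, Kc6, Kb6.
In check but a legal move exists → not checkmate.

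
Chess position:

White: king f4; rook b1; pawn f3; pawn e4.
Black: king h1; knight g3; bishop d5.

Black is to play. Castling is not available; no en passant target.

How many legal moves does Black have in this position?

Black to move; king on h1.
In check: yes, from the white rook on b1.
Legal moves: Kh2, Kg2, Nf1.
Count: 3.

3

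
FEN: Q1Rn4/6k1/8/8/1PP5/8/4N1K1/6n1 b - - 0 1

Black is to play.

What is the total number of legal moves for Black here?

15

Black to move; king on g7.
In check: no.
Legal moves: Nf7, Nb7, Ne6, Nc6, Kh8, Kg8, Kf8, Kh7, Kf7, Kh6, Kg6, Kf6, Nh3, Nf3, Nxe2.
Count: 15.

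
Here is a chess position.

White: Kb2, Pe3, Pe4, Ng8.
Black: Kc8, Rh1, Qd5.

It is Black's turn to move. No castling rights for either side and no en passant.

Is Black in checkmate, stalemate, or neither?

Black to move; black king on c8.
In check: no.
Legal moves for Black include: Kd8, Kb8, Kd7, Kc7, Kb7, Qxg8, Qd8, Qa8, Qf7, Qd7, Qb7+, Qe6, Qd6, Qc6, Qh5, Qg5, Qf5, Qe5+, ... (list truncated; more exist).
Black has legal moves and is not in check → neither.

neither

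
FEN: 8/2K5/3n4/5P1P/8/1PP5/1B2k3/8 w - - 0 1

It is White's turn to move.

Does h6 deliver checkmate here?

After h6: black king on e2; in check: no.
Black is not in check, so this cannot be checkmate.

no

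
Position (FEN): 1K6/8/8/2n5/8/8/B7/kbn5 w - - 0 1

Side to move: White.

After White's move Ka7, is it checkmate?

no

After Ka7: black king on a1; in check: no.
Black is not in check, so this cannot be checkmate.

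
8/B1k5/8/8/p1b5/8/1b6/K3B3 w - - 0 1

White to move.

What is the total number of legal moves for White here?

2

White to move; king on a1.
In check: yes, from the black bishop on b2.
Legal moves: Kxb2, Kb1.
Count: 2.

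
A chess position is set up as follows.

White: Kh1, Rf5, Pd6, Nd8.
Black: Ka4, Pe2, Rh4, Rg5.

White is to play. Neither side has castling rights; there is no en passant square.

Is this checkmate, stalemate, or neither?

White to move; white king on h1.
In check: yes, from the black rook on h4.
King squares — g1: attacked by Rg5; g2: attacked by Rg5; h2: attacked by Rh4.
Legal moves for White: none.
In check with no legal moves → checkmate.

checkmate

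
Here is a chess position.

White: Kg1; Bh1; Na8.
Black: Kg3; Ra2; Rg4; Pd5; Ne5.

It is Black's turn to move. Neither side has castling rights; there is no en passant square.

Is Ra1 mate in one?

yes

After Ra1: white king on g1; in check: yes, from the black rook on a1.
King squares — f1: attacked by Ra1; h1: own bishop; f2: attacked by Kg3; g2: attacked by Kg3; h2: attacked by Kg3.
White has no legal moves → checkmate.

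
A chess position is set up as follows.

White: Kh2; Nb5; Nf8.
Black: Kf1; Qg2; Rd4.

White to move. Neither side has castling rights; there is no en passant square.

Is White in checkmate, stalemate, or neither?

White to move; white king on h2.
In check: yes, from the black queen on g2.
King squares — g1: attacked by Kf1; h1: attacked by Qg2; g2: attacked by Kf1; g3: attacked by Qg2; h3: attacked by Qg2.
Legal moves for White: none.
In check with no legal moves → checkmate.

checkmate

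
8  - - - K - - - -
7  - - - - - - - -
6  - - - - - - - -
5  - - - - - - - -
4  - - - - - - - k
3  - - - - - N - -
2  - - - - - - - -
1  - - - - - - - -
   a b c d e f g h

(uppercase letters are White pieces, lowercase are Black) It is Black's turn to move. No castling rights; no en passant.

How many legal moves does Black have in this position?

4

Black to move; king on h4.
In check: yes, from the white knight on f3.
Legal moves: Kh5, Kg4, Kh3, Kg3.
Count: 4.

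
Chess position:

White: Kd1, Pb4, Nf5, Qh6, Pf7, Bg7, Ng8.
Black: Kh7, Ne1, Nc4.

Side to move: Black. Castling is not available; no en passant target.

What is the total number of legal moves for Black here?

0

Black to move; king on h7.
In check: yes, from the white queen on h6.
Legal moves: none.
Count: 0.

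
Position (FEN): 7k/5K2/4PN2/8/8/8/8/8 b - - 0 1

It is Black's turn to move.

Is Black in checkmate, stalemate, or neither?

stalemate

Black to move; black king on h8.
In check: no.
King squares — g7: attacked by Kf7; h7: attacked by Nf6; g8: attacked by Nf6.
Legal moves for Black: none.
Not in check and no legal moves → stalemate.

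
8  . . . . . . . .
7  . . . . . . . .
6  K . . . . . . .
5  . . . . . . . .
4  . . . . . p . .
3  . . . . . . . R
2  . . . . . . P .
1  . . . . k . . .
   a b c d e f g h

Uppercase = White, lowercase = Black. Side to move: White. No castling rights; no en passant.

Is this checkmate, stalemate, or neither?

White to move; white king on a6.
In check: no.
Legal moves for White include: Kb7, Ka7, Kb6, Kb5, Ka5, Rh8, Rh7, Rh6, Rh5, Rh4, Rg3, Rf3, Re3+, Rd3, Rc3, Rb3, Ra3, Rh2, ... (list truncated; more exist).
White has legal moves and is not in check → neither.

neither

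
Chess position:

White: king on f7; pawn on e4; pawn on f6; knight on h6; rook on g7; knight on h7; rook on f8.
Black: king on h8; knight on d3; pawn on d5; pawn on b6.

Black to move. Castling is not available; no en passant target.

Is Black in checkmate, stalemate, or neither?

checkmate

Black to move; black king on h8.
In check: yes, from the white rook on f8.
King squares — g7: attacked by Pf6; h7: attacked by Rg7; g8: attacked by Nh6.
Legal moves for Black: none.
In check with no legal moves → checkmate.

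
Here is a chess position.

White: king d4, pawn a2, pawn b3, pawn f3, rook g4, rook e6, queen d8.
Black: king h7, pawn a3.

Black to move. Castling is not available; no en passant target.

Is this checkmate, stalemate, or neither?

Black to move; black king on h7.
In check: no.
King squares — g6: attacked by Rg4; h6: attacked by Re6; g7: attacked by Rg4; g8: attacked by Rg4; h8: attacked by Qd8.
Legal moves for Black: none.
Not in check and no legal moves → stalemate.

stalemate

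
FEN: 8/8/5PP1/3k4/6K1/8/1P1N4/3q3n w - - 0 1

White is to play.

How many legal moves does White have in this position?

6

White to move; king on g4.
In check: yes, from the black queen on d1.
Legal moves: Kg5, Kf5, Kh4, Kf4, Kh3, Nf3.
Count: 6.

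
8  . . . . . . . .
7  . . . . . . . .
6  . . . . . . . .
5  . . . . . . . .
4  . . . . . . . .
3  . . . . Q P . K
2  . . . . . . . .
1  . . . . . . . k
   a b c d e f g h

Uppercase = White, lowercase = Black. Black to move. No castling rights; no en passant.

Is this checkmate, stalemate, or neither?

Black to move; black king on h1.
In check: no.
King squares — g1: attacked by Qe3; g2: attacked by Kh3; h2: attacked by Kh3.
Legal moves for Black: none.
Not in check and no legal moves → stalemate.

stalemate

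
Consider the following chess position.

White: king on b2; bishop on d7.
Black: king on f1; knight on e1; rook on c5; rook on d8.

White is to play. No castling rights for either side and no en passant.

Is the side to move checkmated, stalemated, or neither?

neither

White to move; white king on b2.
In check: no.
Legal moves for White: Be8, Bc8, Be6, Bc6, Bf5, Bb5+, Bg4, Ba4, Bh3+, Kb3, Ka3, Ka2, Kb1, Ka1.
White has 14 legal moves and is not in check → neither.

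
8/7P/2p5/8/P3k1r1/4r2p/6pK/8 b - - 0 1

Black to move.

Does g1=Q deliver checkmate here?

After g1=Q: white king on h2; in check: yes, from the black queen on g1.
King squares — g1: attacked by Rg4; h1: attacked by Qg1; g2: attacked by Qg1; g3: attacked by Qg1; h3: attacked by Re3.
White has no legal moves → checkmate.

yes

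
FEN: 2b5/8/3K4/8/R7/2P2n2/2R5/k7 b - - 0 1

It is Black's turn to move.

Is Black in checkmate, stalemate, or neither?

neither

Black to move; black king on a1.
In check: yes, from the white rook on a4.
King squares — b1: available; a2: attacked by Rc2; b2: attacked by Rc2.
Legal moves for Black: Kb1.
Black is in check but has 1 legal move → neither.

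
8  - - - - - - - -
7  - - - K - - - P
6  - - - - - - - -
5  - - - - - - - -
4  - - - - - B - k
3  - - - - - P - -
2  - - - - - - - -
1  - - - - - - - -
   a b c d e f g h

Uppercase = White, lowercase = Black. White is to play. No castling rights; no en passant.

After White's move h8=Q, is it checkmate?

yes

After h8=Q: black king on h4; in check: yes, from the white queen on h8.
King squares — g3: attacked by Bf4; h3: attacked by Qh8; g4: attacked by Pf3; g5: attacked by Bf4; h5: attacked by Qh8.
Black has no legal moves → checkmate.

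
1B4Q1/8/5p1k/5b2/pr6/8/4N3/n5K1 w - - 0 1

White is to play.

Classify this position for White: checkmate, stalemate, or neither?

White to move; white king on g1.
In check: no.
Legal moves for White include: Qh8+, Qf8+, Qe8, Qd8, Qc8, Qh7+, Qg7+, Qf7, Qg6+, Qe6, Qg5+, Qd5, Qg4, Qc4, Qg3, Qb3, Qg2, Qa2, ... (list truncated; more exist).
White has legal moves and is not in check → neither.

neither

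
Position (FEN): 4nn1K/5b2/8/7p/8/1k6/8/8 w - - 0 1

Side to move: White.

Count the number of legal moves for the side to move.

White to move; king on h8.
In check: no.
Legal moves: none.
Count: 0.

0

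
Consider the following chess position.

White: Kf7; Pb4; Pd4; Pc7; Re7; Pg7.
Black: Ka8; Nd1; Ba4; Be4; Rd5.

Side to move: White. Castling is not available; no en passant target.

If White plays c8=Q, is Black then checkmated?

yes

After c8=Q: black king on a8; in check: yes, from the white queen on c8.
King squares — a7: attacked by Re7; b7: attacked by Re7; b8: attacked by Qc8.
Black has no legal moves → checkmate.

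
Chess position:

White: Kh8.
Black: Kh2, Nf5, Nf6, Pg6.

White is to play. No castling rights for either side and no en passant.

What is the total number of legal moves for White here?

0

White to move; king on h8.
In check: no.
Legal moves: none.
Count: 0.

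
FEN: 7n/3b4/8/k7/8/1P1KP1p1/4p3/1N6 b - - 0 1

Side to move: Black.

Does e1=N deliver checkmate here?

After e1=N: white king on d3; in check: yes, from the black knight on e1.
White has 6 legal replies: Ke4, Kd4, Kc4, Kc3, Ke2, Kd2.
In check but a legal move exists → not checkmate.

no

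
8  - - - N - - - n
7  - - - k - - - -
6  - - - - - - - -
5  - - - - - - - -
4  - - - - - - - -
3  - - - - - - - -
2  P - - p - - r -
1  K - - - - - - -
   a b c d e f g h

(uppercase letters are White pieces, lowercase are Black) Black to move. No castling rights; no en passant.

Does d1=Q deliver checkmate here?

yes

After d1=Q: white king on a1; in check: yes, from the black queen on d1.
King squares — b1: attacked by Qd1; a2: own pawn; b2: attacked by Rg2.
White has no legal moves → checkmate.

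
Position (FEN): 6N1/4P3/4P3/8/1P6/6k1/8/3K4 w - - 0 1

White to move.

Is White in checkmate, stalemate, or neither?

White to move; white king on d1.
In check: no.
Legal moves for White: Nh6, Nf6, Ke2, Kd2, Kc2, Ke1, Kc1, e8=Q, e8=R, e8=B, e8=N, b5.
White has 12 legal moves and is not in check → neither.

neither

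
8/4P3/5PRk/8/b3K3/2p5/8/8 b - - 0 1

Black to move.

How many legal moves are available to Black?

Black to move; king on h6.
In check: yes, from the white rook on g6.
Legal moves: Kh7, Kxg6, Kh5.
Count: 3.

3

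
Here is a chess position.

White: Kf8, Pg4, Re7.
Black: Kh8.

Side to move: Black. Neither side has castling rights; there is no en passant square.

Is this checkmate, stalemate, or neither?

Black to move; black king on h8.
In check: no.
King squares — g7: attacked by Re7; h7: attacked by Re7; g8: attacked by Kf8.
Legal moves for Black: none.
Not in check and no legal moves → stalemate.

stalemate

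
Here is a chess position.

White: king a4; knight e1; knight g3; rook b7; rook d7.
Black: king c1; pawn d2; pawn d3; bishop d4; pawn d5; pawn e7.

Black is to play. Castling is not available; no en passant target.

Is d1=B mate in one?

After d1=B: white king on a4; in check: yes, from the black bishop on d1.
White has 6 legal replies: Kb5, Ka5, Kb4, Ka3, Rb3, Nc2.
In check but a legal move exists → not checkmate.

no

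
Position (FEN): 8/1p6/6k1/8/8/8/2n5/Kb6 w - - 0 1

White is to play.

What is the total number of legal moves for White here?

2

White to move; king on a1.
In check: yes, from the black knight on c2.
Legal moves: Kb2, Kxb1.
Count: 2.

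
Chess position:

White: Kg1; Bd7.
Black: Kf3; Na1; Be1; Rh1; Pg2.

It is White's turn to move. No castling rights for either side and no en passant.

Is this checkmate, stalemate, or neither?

checkmate

White to move; white king on g1.
In check: yes, from the black rook on h1.
King squares — f1: attacked by Rh1; h1: attacked by Pg2; f2: attacked by Be1; g2: attacked by Kf3; h2: attacked by Rh1.
Legal moves for White: none.
In check with no legal moves → checkmate.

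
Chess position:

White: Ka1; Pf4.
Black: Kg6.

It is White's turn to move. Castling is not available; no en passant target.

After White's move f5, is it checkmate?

no

After f5: black king on g6; in check: yes, from the white pawn on f5.
Black has 8 legal replies: Kh7, Kg7, Kf7, Kh6, Kf6, Kh5, Kg5, Kxf5.
In check but a legal move exists → not checkmate.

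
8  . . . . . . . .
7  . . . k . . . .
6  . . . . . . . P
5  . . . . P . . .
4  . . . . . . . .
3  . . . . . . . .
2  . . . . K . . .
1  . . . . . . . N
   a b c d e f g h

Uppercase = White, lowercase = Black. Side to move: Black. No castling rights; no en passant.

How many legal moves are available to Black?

Black to move; king on d7.
In check: no.
Legal moves: Ke8, Kd8, Kc8, Ke7, Kc7, Ke6, Kc6.
Count: 7.

7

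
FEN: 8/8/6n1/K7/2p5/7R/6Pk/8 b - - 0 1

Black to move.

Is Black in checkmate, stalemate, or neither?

neither

Black to move; black king on h2.
In check: yes, from the white rook on h3.
King squares — g1: available; h1: attacked by Rh3; g2: available; g3: attacked by Rh3; h3: attacked by Pg2.
Legal moves for Black: Kxg2, Kg1.
Black is in check but has 2 legal moves → neither.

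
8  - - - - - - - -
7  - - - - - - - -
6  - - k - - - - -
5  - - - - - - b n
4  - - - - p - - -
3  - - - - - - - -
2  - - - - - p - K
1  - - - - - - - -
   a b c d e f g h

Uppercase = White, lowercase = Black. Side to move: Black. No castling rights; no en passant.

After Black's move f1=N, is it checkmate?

After f1=N: white king on h2; in check: yes, from the black knight on f1.
White has 4 legal replies: Kh3, Kg2, Kh1, Kg1.
In check but a legal move exists → not checkmate.

no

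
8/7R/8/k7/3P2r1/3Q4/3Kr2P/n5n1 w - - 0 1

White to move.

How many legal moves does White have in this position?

White to move; king on d2.
In check: yes, from the black rook on e2.
Legal moves: Kc3, Kd1, Kc1, Qxe2.
Count: 4.

4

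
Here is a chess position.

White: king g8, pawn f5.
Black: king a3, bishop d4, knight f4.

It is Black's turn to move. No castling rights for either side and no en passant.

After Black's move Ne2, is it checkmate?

After Ne2: white king on g8; in check: no.
White is not in check, so this cannot be checkmate.

no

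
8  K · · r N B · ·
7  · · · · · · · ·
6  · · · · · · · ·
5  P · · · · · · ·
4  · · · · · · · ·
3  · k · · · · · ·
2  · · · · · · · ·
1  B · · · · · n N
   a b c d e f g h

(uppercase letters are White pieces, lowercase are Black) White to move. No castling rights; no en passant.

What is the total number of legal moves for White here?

2

White to move; king on a8.
In check: yes, from the black rook on d8.
Legal moves: Kb7, Ka7.
Count: 2.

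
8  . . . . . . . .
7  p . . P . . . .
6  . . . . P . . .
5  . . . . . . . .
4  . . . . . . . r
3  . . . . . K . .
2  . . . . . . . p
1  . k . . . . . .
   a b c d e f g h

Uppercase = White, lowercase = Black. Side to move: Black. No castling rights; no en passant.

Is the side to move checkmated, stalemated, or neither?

neither

Black to move; black king on b1.
In check: no.
Legal moves for Black include: Rh8, Rh7, Rh6, Rh5, Rg4, Rf4+, Re4, Rd4, Rc4, Rb4, Ra4, Rh3+, Kc2, Kb2, Ka2, Kc1, Ka1, a6, ... (list truncated; more exist).
Black has legal moves and is not in check → neither.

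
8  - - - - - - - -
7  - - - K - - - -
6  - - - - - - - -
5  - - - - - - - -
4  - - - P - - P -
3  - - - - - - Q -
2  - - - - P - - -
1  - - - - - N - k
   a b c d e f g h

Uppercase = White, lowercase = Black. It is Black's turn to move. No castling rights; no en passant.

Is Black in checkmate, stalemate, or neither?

Black to move; black king on h1.
In check: no.
King squares — g1: attacked by Qg3; g2: attacked by Qg3; h2: attacked by Nf1.
Legal moves for Black: none.
Not in check and no legal moves → stalemate.

stalemate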